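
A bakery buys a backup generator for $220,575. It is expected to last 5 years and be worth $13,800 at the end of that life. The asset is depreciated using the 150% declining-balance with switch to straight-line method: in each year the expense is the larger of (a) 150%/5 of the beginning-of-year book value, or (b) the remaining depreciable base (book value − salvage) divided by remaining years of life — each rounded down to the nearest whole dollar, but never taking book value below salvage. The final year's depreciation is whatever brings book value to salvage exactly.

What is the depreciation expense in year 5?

$30,930

Depreciable base = $220,575 − $13,800 = $206,775.
Year 1: DB = ⌊$220,575 × 150%/5⌋ = $66,172; SL = ⌊$206,775/5⌋ = $41,355 → take DB $66,172. Book value $154,403.
Year 2: DB = ⌊$154,403 × 150%/5⌋ = $46,320; SL = ⌊$140,603/4⌋ = $35,150 → take DB $46,320. Book value $108,083.
Year 3: DB = ⌊$108,083 × 150%/5⌋ = $32,424; SL = ⌊$94,283/3⌋ = $31,427 → take DB $32,424. Book value $75,659.
Year 4: DB = ⌊$75,659 × 150%/5⌋ = $22,697; SL = ⌊$61,859/2⌋ = $30,929 → take SL $30,929. Book value $44,730.
Year 5 (final): $44,730 − $13,800 = $30,930. Book value $13,800.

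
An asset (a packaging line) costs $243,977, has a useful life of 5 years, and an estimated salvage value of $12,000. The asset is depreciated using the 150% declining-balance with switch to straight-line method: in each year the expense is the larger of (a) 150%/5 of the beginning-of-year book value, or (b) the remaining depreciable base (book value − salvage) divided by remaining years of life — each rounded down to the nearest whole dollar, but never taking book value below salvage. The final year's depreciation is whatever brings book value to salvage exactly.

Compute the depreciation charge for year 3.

Depreciable base = $243,977 − $12,000 = $231,977.
Year 1: DB = ⌊$243,977 × 150%/5⌋ = $73,193; SL = ⌊$231,977/5⌋ = $46,395 → take DB $73,193. Book value $170,784.
Year 2: DB = ⌊$170,784 × 150%/5⌋ = $51,235; SL = ⌊$158,784/4⌋ = $39,696 → take DB $51,235. Book value $119,549.
Year 3: DB = ⌊$119,549 × 150%/5⌋ = $35,864; SL = ⌊$107,549/3⌋ = $35,849 → take DB $35,864. Book value $83,685.

$35,864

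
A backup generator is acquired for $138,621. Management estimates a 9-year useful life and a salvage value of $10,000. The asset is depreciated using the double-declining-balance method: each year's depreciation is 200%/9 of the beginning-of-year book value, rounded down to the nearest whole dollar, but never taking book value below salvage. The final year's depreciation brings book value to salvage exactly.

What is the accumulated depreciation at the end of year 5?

$99,165

Depreciable base = $138,621 − $10,000 = $128,621.
Year 1: ⌊$138,621 × 200%/9⌋ = $30,804. Book value $107,817.
Year 2: ⌊$107,817 × 200%/9⌋ = $23,959. Book value $83,858.
Year 3: ⌊$83,858 × 200%/9⌋ = $18,635. Book value $65,223.
Year 4: ⌊$65,223 × 200%/9⌋ = $14,494. Book value $50,729.
Year 5: ⌊$50,729 × 200%/9⌋ = $11,273. Book value $39,456.
Accumulated through year 5 = $138,621 − $39,456 = $99,165.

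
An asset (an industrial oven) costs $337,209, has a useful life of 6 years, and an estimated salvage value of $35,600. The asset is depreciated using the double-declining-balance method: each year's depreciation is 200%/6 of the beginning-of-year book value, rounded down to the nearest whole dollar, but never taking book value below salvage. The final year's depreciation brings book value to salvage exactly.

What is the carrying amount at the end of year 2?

$149,871

Depreciable base = $337,209 − $35,600 = $301,609.
Year 1: ⌊$337,209 × 200%/6⌋ = $112,403. Book value $224,806.
Year 2: ⌊$224,806 × 200%/6⌋ = $74,935. Book value $149,871.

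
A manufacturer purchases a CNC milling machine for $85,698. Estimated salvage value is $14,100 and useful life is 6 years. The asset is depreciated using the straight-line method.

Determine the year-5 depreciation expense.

Depreciable base = $85,698 − $14,100 = $71,598.
Annual expense = $71,598 / 6 = $11,933.

$11,933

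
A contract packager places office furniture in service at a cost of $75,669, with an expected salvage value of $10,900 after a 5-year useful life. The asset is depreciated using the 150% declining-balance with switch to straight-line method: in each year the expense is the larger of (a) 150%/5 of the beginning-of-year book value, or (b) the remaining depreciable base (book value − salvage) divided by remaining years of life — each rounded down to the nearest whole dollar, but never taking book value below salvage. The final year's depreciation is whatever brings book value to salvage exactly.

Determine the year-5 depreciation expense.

$7,270

Depreciable base = $75,669 − $10,900 = $64,769.
Year 1: DB = ⌊$75,669 × 150%/5⌋ = $22,700; SL = ⌊$64,769/5⌋ = $12,953 → take DB $22,700. Book value $52,969.
Year 2: DB = ⌊$52,969 × 150%/5⌋ = $15,890; SL = ⌊$42,069/4⌋ = $10,517 → take DB $15,890. Book value $37,079.
Year 3: DB = ⌊$37,079 × 150%/5⌋ = $11,123; SL = ⌊$26,179/3⌋ = $8,726 → take DB $11,123. Book value $25,956.
Year 4: DB = ⌊$25,956 × 150%/5⌋ = $7,786; SL = ⌊$15,056/2⌋ = $7,528 → take DB $7,786. Book value $18,170.
Year 5 (final): $18,170 − $10,900 = $7,270. Book value $10,900.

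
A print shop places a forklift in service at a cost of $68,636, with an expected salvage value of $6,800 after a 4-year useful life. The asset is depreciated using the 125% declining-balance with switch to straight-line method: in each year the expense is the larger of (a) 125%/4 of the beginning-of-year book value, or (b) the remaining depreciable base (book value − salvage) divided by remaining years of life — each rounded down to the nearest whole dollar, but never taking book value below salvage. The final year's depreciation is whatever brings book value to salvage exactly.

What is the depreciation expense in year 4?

Depreciable base = $68,636 − $6,800 = $61,836.
Year 1: DB = ⌊$68,636 × 125%/4⌋ = $21,448; SL = ⌊$61,836/4⌋ = $15,459 → take DB $21,448. Book value $47,188.
Year 2: DB = ⌊$47,188 × 125%/4⌋ = $14,746; SL = ⌊$40,388/3⌋ = $13,462 → take DB $14,746. Book value $32,442.
Year 3: DB = ⌊$32,442 × 125%/4⌋ = $10,138; SL = ⌊$25,642/2⌋ = $12,821 → take SL $12,821. Book value $19,621.
Year 4 (final): $19,621 − $6,800 = $12,821. Book value $6,800.

$12,821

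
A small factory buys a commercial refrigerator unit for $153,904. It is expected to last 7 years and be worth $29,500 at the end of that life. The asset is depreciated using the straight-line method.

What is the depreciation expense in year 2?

Depreciable base = $153,904 − $29,500 = $124,404.
Annual expense = $124,404 / 7 = $17,772.

$17,772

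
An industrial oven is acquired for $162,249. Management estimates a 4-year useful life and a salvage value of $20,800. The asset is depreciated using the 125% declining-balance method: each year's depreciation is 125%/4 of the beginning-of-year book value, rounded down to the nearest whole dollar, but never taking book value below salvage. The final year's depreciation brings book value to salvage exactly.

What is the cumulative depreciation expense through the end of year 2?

Depreciable base = $162,249 − $20,800 = $141,449.
Year 1: ⌊$162,249 × 125%/4⌋ = $50,702. Book value $111,547.
Year 2: ⌊$111,547 × 125%/4⌋ = $34,858. Book value $76,689.
Accumulated through year 2 = $162,249 − $76,689 = $85,560.

$85,560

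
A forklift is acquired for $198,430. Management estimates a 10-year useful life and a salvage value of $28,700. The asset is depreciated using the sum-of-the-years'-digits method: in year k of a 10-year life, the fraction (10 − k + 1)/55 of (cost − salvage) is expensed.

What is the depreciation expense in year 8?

Depreciable base = $198,430 − $28,700 = $169,730.
Sum of the years' digits = 10+9+8+7+6+5+4+3+2+1 = 55.
Year 1: $169,730 × 10/55 = $30,860. Book value $167,570.
Year 2: $169,730 × 9/55 = $27,774. Book value $139,796.
Year 3: $169,730 × 8/55 = $24,688. Book value $115,108.
Year 4: $169,730 × 7/55 = $21,602. Book value $93,506.
Year 5: $169,730 × 6/55 = $18,516. Book value $74,990.
Year 6: $169,730 × 5/55 = $15,430. Book value $59,560.
Year 7: $169,730 × 4/55 = $12,344. Book value $47,216.
Year 8: $169,730 × 3/55 = $9,258. Book value $37,958.

$9,258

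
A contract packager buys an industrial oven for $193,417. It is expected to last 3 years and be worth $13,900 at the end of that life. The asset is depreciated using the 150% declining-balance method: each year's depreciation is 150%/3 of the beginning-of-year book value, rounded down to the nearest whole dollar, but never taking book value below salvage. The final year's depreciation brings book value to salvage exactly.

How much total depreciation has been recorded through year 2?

$145,062

Depreciable base = $193,417 − $13,900 = $179,517.
Year 1: ⌊$193,417 × 150%/3⌋ = $96,708. Book value $96,709.
Year 2: ⌊$96,709 × 150%/3⌋ = $48,354. Book value $48,355.
Accumulated through year 2 = $193,417 − $48,355 = $145,062.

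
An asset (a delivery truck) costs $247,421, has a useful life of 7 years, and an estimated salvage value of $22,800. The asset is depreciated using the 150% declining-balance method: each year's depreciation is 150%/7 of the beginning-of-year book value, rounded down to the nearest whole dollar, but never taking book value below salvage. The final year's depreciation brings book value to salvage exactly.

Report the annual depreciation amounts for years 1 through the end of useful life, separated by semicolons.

Depreciable base = $247,421 − $22,800 = $224,621.
Year 1: ⌊$247,421 × 150%/7⌋ = $53,018. Book value $194,403.
Year 2: ⌊$194,403 × 150%/7⌋ = $41,657. Book value $152,746.
Year 3: ⌊$152,746 × 150%/7⌋ = $32,731. Book value $120,015.
Year 4: ⌊$120,015 × 150%/7⌋ = $25,717. Book value $94,298.
Year 5: ⌊$94,298 × 150%/7⌋ = $20,206. Book value $74,092.
Year 6: ⌊$74,092 × 150%/7⌋ = $15,876. Book value $58,216.
Year 7 (final): $58,216 − $22,800 = $35,416. Book value $22,800.

$53,018; $41,657; $32,731; $25,717; $20,206; $15,876; $35,416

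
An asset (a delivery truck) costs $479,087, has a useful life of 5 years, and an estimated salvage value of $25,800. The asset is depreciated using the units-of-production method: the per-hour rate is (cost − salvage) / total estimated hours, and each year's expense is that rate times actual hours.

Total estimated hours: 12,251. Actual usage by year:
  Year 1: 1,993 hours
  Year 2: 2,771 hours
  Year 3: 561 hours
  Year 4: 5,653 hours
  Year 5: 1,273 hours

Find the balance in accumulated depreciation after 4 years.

$406,186

Depreciable base = $479,087 − $25,800 = $453,287.
Rate = $453,287 / 12,251 hours = $37 per hour.
Year 1: 1,993 × $37 = $73,741. Book value $405,346.
Year 2: 2,771 × $37 = $102,527. Book value $302,819.
Year 3: 561 × $37 = $20,757. Book value $282,062.
Year 4: 5,653 × $37 = $209,161. Book value $72,901.
Accumulated through year 4 = $479,087 − $72,901 = $406,186.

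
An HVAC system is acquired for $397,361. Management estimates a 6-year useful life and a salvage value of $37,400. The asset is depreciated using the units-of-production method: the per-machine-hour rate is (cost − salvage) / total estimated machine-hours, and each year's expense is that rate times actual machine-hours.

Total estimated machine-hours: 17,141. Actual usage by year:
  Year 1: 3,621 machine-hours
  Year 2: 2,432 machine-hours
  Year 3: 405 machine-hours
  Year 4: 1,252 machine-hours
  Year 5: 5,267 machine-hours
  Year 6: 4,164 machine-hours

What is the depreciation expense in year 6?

Depreciable base = $397,361 − $37,400 = $359,961.
Rate = $359,961 / 17,141 machine-hours = $21 per machine-hour.
Year 1: 3,621 × $21 = $76,041. Book value $321,320.
Year 2: 2,432 × $21 = $51,072. Book value $270,248.
Year 3: 405 × $21 = $8,505. Book value $261,743.
Year 4: 1,252 × $21 = $26,292. Book value $235,451.
Year 5: 5,267 × $21 = $110,607. Book value $124,844.
Year 6: 4,164 × $21 = $87,444. Book value $37,400.

$87,444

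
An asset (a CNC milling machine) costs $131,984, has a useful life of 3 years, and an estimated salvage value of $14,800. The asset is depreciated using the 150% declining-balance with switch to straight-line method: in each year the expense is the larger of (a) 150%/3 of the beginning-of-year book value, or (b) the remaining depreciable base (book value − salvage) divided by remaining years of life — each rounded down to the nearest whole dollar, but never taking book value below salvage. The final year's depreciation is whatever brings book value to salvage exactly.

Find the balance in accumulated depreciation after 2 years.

Depreciable base = $131,984 − $14,800 = $117,184.
Year 1: DB = ⌊$131,984 × 150%/3⌋ = $65,992; SL = ⌊$117,184/3⌋ = $39,061 → take DB $65,992. Book value $65,992.
Year 2: DB = ⌊$65,992 × 150%/3⌋ = $32,996; SL = ⌊$51,192/2⌋ = $25,596 → take DB $32,996. Book value $32,996.
Accumulated through year 2 = $131,984 − $32,996 = $98,988.

$98,988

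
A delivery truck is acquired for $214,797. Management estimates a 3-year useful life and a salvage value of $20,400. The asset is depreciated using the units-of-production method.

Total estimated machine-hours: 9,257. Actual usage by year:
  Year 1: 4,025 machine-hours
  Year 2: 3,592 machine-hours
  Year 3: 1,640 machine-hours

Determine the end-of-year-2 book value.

$54,840

Depreciable base = $214,797 − $20,400 = $194,397.
Rate = $194,397 / 9,257 machine-hours = $21 per machine-hour.
Year 1: 4,025 × $21 = $84,525. Book value $130,272.
Year 2: 3,592 × $21 = $75,432. Book value $54,840.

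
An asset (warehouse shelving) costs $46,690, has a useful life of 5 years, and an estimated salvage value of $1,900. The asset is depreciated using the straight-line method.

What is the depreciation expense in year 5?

Depreciable base = $46,690 − $1,900 = $44,790.
Annual expense = $44,790 / 5 = $8,958.

$8,958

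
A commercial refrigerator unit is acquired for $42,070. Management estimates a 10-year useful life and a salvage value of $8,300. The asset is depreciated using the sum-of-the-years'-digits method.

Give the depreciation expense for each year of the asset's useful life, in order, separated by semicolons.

Depreciable base = $42,070 − $8,300 = $33,770.
Sum of the years' digits = 10+9+8+7+6+5+4+3+2+1 = 55.
Year 1: $33,770 × 10/55 = $6,140. Book value $35,930.
Year 2: $33,770 × 9/55 = $5,526. Book value $30,404.
Year 3: $33,770 × 8/55 = $4,912. Book value $25,492.
Year 4: $33,770 × 7/55 = $4,298. Book value $21,194.
Year 5: $33,770 × 6/55 = $3,684. Book value $17,510.
Year 6: $33,770 × 5/55 = $3,070. Book value $14,440.
Year 7: $33,770 × 4/55 = $2,456. Book value $11,984.
Year 8: $33,770 × 3/55 = $1,842. Book value $10,142.
Year 9: $33,770 × 2/55 = $1,228. Book value $8,914.
Year 10: $33,770 × 1/55 = $614. Book value $8,300.

$6,140; $5,526; $4,912; $4,298; $3,684; $3,070; $2,456; $1,842; $1,228; $614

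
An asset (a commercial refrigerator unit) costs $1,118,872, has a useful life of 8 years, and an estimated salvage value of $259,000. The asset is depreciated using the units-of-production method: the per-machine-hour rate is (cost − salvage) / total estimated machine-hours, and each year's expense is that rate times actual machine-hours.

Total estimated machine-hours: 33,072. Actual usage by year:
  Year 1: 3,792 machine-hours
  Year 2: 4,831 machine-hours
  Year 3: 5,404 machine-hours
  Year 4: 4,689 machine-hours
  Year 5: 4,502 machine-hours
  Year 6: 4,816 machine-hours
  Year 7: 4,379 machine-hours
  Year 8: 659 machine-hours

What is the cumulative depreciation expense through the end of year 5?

$603,668

Depreciable base = $1,118,872 − $259,000 = $859,872.
Rate = $859,872 / 33,072 machine-hours = $26 per machine-hour.
Year 1: 3,792 × $26 = $98,592. Book value $1,020,280.
Year 2: 4,831 × $26 = $125,606. Book value $894,674.
Year 3: 5,404 × $26 = $140,504. Book value $754,170.
Year 4: 4,689 × $26 = $121,914. Book value $632,256.
Year 5: 4,502 × $26 = $117,052. Book value $515,204.
Accumulated through year 5 = $1,118,872 − $515,204 = $603,668.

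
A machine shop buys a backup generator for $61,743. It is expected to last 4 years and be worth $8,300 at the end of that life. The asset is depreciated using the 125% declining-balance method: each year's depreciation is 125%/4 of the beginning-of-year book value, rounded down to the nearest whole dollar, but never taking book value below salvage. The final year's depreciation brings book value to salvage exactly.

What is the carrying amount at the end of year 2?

Depreciable base = $61,743 − $8,300 = $53,443.
Year 1: ⌊$61,743 × 125%/4⌋ = $19,294. Book value $42,449.
Year 2: ⌊$42,449 × 125%/4⌋ = $13,265. Book value $29,184.

$29,184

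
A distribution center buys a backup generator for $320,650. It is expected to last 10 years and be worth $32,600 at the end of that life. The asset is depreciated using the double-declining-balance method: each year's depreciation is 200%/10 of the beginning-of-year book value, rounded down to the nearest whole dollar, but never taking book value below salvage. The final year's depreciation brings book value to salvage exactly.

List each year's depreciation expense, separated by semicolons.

Depreciable base = $320,650 − $32,600 = $288,050.
Year 1: ⌊$320,650 × 200%/10⌋ = $64,130. Book value $256,520.
Year 2: ⌊$256,520 × 200%/10⌋ = $51,304. Book value $205,216.
Year 3: ⌊$205,216 × 200%/10⌋ = $41,043. Book value $164,173.
Year 4: ⌊$164,173 × 200%/10⌋ = $32,834. Book value $131,339.
Year 5: ⌊$131,339 × 200%/10⌋ = $26,267. Book value $105,072.
Year 6: ⌊$105,072 × 200%/10⌋ = $21,014. Book value $84,058.
Year 7: ⌊$84,058 × 200%/10⌋ = $16,811. Book value $67,247.
Year 8: ⌊$67,247 × 200%/10⌋ = $13,449. Book value $53,798.
Year 9: ⌊$53,798 × 200%/10⌋ = $10,759. Book value $43,039.
Year 10 (final): $43,039 − $32,600 = $10,439. Book value $32,600.

$64,130; $51,304; $41,043; $32,834; $26,267; $21,014; $16,811; $13,449; $10,759; $10,439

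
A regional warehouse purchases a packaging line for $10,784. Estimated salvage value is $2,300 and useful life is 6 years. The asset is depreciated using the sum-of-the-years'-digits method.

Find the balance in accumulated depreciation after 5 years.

Depreciable base = $10,784 − $2,300 = $8,484.
Sum of the years' digits = 6+5+4+3+2+1 = 21.
Year 1: $8,484 × 6/21 = $2,424. Book value $8,360.
Year 2: $8,484 × 5/21 = $2,020. Book value $6,340.
Year 3: $8,484 × 4/21 = $1,616. Book value $4,724.
Year 4: $8,484 × 3/21 = $1,212. Book value $3,512.
Year 5: $8,484 × 2/21 = $808. Book value $2,704.
Accumulated through year 5 = $10,784 − $2,704 = $8,080.

$8,080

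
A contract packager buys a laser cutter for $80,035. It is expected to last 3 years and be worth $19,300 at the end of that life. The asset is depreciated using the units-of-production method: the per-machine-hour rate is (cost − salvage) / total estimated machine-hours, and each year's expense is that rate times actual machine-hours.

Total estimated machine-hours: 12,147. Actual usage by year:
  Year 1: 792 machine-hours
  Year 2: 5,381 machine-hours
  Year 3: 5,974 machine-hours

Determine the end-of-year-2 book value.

Depreciable base = $80,035 − $19,300 = $60,735.
Rate = $60,735 / 12,147 machine-hours = $5 per machine-hour.
Year 1: 792 × $5 = $3,960. Book value $76,075.
Year 2: 5,381 × $5 = $26,905. Book value $49,170.

$49,170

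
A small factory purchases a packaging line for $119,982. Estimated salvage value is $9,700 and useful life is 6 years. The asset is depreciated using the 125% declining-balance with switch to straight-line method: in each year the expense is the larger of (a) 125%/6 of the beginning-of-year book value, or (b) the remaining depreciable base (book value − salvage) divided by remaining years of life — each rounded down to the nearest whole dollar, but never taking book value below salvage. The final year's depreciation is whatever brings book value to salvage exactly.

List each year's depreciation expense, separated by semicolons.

Depreciable base = $119,982 − $9,700 = $110,282.
Year 1: DB = ⌊$119,982 × 125%/6⌋ = $24,996; SL = ⌊$110,282/6⌋ = $18,380 → take DB $24,996. Book value $94,986.
Year 2: DB = ⌊$94,986 × 125%/6⌋ = $19,788; SL = ⌊$85,286/5⌋ = $17,057 → take DB $19,788. Book value $75,198.
Year 3: DB = ⌊$75,198 × 125%/6⌋ = $15,666; SL = ⌊$65,498/4⌋ = $16,374 → take SL $16,374. Book value $58,824.
Year 4: DB = ⌊$58,824 × 125%/6⌋ = $12,255; SL = ⌊$49,124/3⌋ = $16,374 → take SL $16,374. Book value $42,450.
Year 5: DB = ⌊$42,450 × 125%/6⌋ = $8,843; SL = ⌊$32,750/2⌋ = $16,375 → take SL $16,375. Book value $26,075.
Year 6 (final): $26,075 − $9,700 = $16,375. Book value $9,700.

$24,996; $19,788; $16,374; $16,374; $16,375; $16,375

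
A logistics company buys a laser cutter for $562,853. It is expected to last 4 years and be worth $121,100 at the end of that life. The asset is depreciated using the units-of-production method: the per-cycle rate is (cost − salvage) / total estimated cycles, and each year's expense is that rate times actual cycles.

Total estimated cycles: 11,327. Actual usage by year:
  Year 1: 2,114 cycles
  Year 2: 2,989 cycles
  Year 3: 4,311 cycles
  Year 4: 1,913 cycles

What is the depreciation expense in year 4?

$74,607

Depreciable base = $562,853 − $121,100 = $441,753.
Rate = $441,753 / 11,327 cycles = $39 per cycle.
Year 1: 2,114 × $39 = $82,446. Book value $480,407.
Year 2: 2,989 × $39 = $116,571. Book value $363,836.
Year 3: 4,311 × $39 = $168,129. Book value $195,707.
Year 4: 1,913 × $39 = $74,607. Book value $121,100.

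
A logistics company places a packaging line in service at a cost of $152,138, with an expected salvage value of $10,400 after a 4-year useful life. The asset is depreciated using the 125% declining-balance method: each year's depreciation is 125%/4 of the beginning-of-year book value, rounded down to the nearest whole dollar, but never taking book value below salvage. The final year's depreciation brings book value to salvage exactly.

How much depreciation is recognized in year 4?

Depreciable base = $152,138 − $10,400 = $141,738.
Year 1: ⌊$152,138 × 125%/4⌋ = $47,543. Book value $104,595.
Year 2: ⌊$104,595 × 125%/4⌋ = $32,685. Book value $71,910.
Year 3: ⌊$71,910 × 125%/4⌋ = $22,471. Book value $49,439.
Year 4 (final): $49,439 − $10,400 = $39,039. Book value $10,400.

$39,039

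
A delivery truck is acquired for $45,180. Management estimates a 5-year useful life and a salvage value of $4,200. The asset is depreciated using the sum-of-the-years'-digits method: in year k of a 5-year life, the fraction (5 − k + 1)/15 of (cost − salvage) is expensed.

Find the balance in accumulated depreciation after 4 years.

Depreciable base = $45,180 − $4,200 = $40,980.
Sum of the years' digits = 5+4+3+2+1 = 15.
Year 1: $40,980 × 5/15 = $13,660. Book value $31,520.
Year 2: $40,980 × 4/15 = $10,928. Book value $20,592.
Year 3: $40,980 × 3/15 = $8,196. Book value $12,396.
Year 4: $40,980 × 2/15 = $5,464. Book value $6,932.
Accumulated through year 4 = $45,180 − $6,932 = $38,248.

$38,248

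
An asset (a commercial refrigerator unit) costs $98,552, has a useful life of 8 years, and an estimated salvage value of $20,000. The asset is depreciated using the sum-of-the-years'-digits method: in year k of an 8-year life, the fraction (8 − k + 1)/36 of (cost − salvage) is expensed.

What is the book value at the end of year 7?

$22,182

Depreciable base = $98,552 − $20,000 = $78,552.
Sum of the years' digits = 8+7+6+5+4+3+2+1 = 36.
Year 1: $78,552 × 8/36 = $17,456. Book value $81,096.
Year 2: $78,552 × 7/36 = $15,274. Book value $65,822.
Year 3: $78,552 × 6/36 = $13,092. Book value $52,730.
Year 4: $78,552 × 5/36 = $10,910. Book value $41,820.
Year 5: $78,552 × 4/36 = $8,728. Book value $33,092.
Year 6: $78,552 × 3/36 = $6,546. Book value $26,546.
Year 7: $78,552 × 2/36 = $4,364. Book value $22,182.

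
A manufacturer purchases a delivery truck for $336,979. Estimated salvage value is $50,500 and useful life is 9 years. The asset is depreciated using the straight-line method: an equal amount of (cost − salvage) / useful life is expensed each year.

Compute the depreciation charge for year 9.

$31,831

Depreciable base = $336,979 − $50,500 = $286,479.
Annual expense = $286,479 / 9 = $31,831.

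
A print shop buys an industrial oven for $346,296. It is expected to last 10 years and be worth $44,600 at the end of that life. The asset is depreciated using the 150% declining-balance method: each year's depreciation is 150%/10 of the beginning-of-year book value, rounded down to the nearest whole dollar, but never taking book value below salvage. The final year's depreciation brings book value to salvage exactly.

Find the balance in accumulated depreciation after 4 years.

Depreciable base = $346,296 − $44,600 = $301,696.
Year 1: ⌊$346,296 × 150%/10⌋ = $51,944. Book value $294,352.
Year 2: ⌊$294,352 × 150%/10⌋ = $44,152. Book value $250,200.
Year 3: ⌊$250,200 × 150%/10⌋ = $37,530. Book value $212,670.
Year 4: ⌊$212,670 × 150%/10⌋ = $31,900. Book value $180,770.
Accumulated through year 4 = $346,296 − $180,770 = $165,526.

$165,526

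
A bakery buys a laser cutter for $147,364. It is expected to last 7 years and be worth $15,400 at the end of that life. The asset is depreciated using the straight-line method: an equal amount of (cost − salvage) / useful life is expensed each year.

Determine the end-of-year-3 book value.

$90,808

Depreciable base = $147,364 − $15,400 = $131,964.
Annual expense = $131,964 / 7 = $18,852.
End of year 1: book value $128,512.
End of year 2: book value $109,660.
End of year 3: book value $90,808.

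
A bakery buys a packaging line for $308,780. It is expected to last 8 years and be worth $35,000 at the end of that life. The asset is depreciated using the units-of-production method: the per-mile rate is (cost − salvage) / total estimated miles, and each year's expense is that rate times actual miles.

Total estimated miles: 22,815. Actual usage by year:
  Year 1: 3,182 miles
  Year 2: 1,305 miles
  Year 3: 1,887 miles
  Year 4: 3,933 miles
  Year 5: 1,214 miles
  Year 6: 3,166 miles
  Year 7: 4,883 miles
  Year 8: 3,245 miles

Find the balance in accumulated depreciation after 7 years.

Depreciable base = $308,780 − $35,000 = $273,780.
Rate = $273,780 / 22,815 miles = $12 per mile.
Year 1: 3,182 × $12 = $38,184. Book value $270,596.
Year 2: 1,305 × $12 = $15,660. Book value $254,936.
Year 3: 1,887 × $12 = $22,644. Book value $232,292.
Year 4: 3,933 × $12 = $47,196. Book value $185,096.
Year 5: 1,214 × $12 = $14,568. Book value $170,528.
Year 6: 3,166 × $12 = $37,992. Book value $132,536.
Year 7: 4,883 × $12 = $58,596. Book value $73,940.
Accumulated through year 7 = $308,780 − $73,940 = $234,840.

$234,840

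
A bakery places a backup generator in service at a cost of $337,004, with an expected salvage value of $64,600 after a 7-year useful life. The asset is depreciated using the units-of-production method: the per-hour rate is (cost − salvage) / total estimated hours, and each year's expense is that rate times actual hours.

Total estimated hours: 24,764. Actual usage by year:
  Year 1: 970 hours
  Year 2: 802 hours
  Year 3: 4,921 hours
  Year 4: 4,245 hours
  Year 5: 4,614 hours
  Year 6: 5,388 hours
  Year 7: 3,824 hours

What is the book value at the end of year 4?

$216,686

Depreciable base = $337,004 − $64,600 = $272,404.
Rate = $272,404 / 24,764 hours = $11 per hour.
Year 1: 970 × $11 = $10,670. Book value $326,334.
Year 2: 802 × $11 = $8,822. Book value $317,512.
Year 3: 4,921 × $11 = $54,131. Book value $263,381.
Year 4: 4,245 × $11 = $46,695. Book value $216,686.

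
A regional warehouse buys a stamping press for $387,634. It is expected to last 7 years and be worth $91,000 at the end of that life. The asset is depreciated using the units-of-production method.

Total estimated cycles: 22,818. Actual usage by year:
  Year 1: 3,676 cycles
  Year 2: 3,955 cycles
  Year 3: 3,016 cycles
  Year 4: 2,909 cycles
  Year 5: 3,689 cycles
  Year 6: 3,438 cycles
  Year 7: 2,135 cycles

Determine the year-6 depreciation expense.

$44,694

Depreciable base = $387,634 − $91,000 = $296,634.
Rate = $296,634 / 22,818 cycles = $13 per cycle.
Year 1: 3,676 × $13 = $47,788. Book value $339,846.
Year 2: 3,955 × $13 = $51,415. Book value $288,431.
Year 3: 3,016 × $13 = $39,208. Book value $249,223.
Year 4: 2,909 × $13 = $37,817. Book value $211,406.
Year 5: 3,689 × $13 = $47,957. Book value $163,449.
Year 6: 3,438 × $13 = $44,694. Book value $118,755.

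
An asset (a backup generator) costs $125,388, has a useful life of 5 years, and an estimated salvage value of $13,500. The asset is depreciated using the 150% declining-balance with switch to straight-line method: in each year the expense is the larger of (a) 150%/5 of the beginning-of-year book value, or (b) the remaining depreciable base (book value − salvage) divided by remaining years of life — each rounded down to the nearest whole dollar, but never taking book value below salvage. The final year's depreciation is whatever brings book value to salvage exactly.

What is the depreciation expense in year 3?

Depreciable base = $125,388 − $13,500 = $111,888.
Year 1: DB = ⌊$125,388 × 150%/5⌋ = $37,616; SL = ⌊$111,888/5⌋ = $22,377 → take DB $37,616. Book value $87,772.
Year 2: DB = ⌊$87,772 × 150%/5⌋ = $26,331; SL = ⌊$74,272/4⌋ = $18,568 → take DB $26,331. Book value $61,441.
Year 3: DB = ⌊$61,441 × 150%/5⌋ = $18,432; SL = ⌊$47,941/3⌋ = $15,980 → take DB $18,432. Book value $43,009.

$18,432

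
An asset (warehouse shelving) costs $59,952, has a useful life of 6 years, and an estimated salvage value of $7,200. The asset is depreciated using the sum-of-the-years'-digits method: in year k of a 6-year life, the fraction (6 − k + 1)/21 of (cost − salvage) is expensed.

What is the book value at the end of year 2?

$32,320

Depreciable base = $59,952 − $7,200 = $52,752.
Sum of the years' digits = 6+5+4+3+2+1 = 21.
Year 1: $52,752 × 6/21 = $15,072. Book value $44,880.
Year 2: $52,752 × 5/21 = $12,560. Book value $32,320.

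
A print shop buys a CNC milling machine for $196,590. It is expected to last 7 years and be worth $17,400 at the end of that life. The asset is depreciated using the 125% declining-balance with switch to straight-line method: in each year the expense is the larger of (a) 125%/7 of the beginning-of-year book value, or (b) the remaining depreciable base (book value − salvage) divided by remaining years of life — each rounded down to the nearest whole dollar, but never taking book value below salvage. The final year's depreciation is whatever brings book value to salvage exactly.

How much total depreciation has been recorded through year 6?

Depreciable base = $196,590 − $17,400 = $179,190.
Year 1: DB = ⌊$196,590 × 125%/7⌋ = $35,105; SL = ⌊$179,190/7⌋ = $25,598 → take DB $35,105. Book value $161,485.
Year 2: DB = ⌊$161,485 × 125%/7⌋ = $28,836; SL = ⌊$144,085/6⌋ = $24,014 → take DB $28,836. Book value $132,649.
Year 3: DB = ⌊$132,649 × 125%/7⌋ = $23,687; SL = ⌊$115,249/5⌋ = $23,049 → take DB $23,687. Book value $108,962.
Year 4: DB = ⌊$108,962 × 125%/7⌋ = $19,457; SL = ⌊$91,562/4⌋ = $22,890 → take SL $22,890. Book value $86,072.
Year 5: DB = ⌊$86,072 × 125%/7⌋ = $15,370; SL = ⌊$68,672/3⌋ = $22,890 → take SL $22,890. Book value $63,182.
Year 6: DB = ⌊$63,182 × 125%/7⌋ = $11,282; SL = ⌊$45,782/2⌋ = $22,891 → take SL $22,891. Book value $40,291.
Accumulated through year 6 = $196,590 − $40,291 = $156,299.

$156,299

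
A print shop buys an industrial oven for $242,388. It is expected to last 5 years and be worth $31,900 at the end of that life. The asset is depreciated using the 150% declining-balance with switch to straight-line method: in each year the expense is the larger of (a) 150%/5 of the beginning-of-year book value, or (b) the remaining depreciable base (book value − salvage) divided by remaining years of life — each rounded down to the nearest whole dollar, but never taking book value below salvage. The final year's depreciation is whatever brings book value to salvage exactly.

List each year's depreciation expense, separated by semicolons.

Depreciable base = $242,388 − $31,900 = $210,488.
Year 1: DB = ⌊$242,388 × 150%/5⌋ = $72,716; SL = ⌊$210,488/5⌋ = $42,097 → take DB $72,716. Book value $169,672.
Year 2: DB = ⌊$169,672 × 150%/5⌋ = $50,901; SL = ⌊$137,772/4⌋ = $34,443 → take DB $50,901. Book value $118,771.
Year 3: DB = ⌊$118,771 × 150%/5⌋ = $35,631; SL = ⌊$86,871/3⌋ = $28,957 → take DB $35,631. Book value $83,140.
Year 4: DB = ⌊$83,140 × 150%/5⌋ = $24,942; SL = ⌊$51,240/2⌋ = $25,620 → take SL $25,620. Book value $57,520.
Year 5 (final): $57,520 − $31,900 = $25,620. Book value $31,900.

$72,716; $50,901; $35,631; $25,620; $25,620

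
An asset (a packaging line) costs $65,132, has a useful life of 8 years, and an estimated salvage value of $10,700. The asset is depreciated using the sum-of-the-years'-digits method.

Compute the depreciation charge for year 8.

Depreciable base = $65,132 − $10,700 = $54,432.
Sum of the years' digits = 8+7+6+5+4+3+2+1 = 36.
Year 1: $54,432 × 8/36 = $12,096. Book value $53,036.
Year 2: $54,432 × 7/36 = $10,584. Book value $42,452.
Year 3: $54,432 × 6/36 = $9,072. Book value $33,380.
Year 4: $54,432 × 5/36 = $7,560. Book value $25,820.
Year 5: $54,432 × 4/36 = $6,048. Book value $19,772.
Year 6: $54,432 × 3/36 = $4,536. Book value $15,236.
Year 7: $54,432 × 2/36 = $3,024. Book value $12,212.
Year 8: $54,432 × 1/36 = $1,512. Book value $10,700.

$1,512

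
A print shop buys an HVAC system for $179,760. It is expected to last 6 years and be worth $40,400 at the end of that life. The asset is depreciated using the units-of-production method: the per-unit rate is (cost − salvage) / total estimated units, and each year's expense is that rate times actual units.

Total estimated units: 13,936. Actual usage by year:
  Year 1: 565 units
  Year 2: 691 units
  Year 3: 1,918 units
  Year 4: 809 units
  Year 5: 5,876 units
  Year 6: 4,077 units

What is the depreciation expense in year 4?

Depreciable base = $179,760 − $40,400 = $139,360.
Rate = $139,360 / 13,936 units = $10 per unit.
Year 1: 565 × $10 = $5,650. Book value $174,110.
Year 2: 691 × $10 = $6,910. Book value $167,200.
Year 3: 1,918 × $10 = $19,180. Book value $148,020.
Year 4: 809 × $10 = $8,090. Book value $139,930.

$8,090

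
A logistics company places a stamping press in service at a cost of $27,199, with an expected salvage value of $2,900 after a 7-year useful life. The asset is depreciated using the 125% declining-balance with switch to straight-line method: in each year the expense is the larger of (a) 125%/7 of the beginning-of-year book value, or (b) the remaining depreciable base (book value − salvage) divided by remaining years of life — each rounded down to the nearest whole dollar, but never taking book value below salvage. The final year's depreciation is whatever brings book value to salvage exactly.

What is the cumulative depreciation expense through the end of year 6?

Depreciable base = $27,199 − $2,900 = $24,299.
Year 1: DB = ⌊$27,199 × 125%/7⌋ = $4,856; SL = ⌊$24,299/7⌋ = $3,471 → take DB $4,856. Book value $22,343.
Year 2: DB = ⌊$22,343 × 125%/7⌋ = $3,989; SL = ⌊$19,443/6⌋ = $3,240 → take DB $3,989. Book value $18,354.
Year 3: DB = ⌊$18,354 × 125%/7⌋ = $3,277; SL = ⌊$15,454/5⌋ = $3,090 → take DB $3,277. Book value $15,077.
Year 4: DB = ⌊$15,077 × 125%/7⌋ = $2,692; SL = ⌊$12,177/4⌋ = $3,044 → take SL $3,044. Book value $12,033.
Year 5: DB = ⌊$12,033 × 125%/7⌋ = $2,148; SL = ⌊$9,133/3⌋ = $3,044 → take SL $3,044. Book value $8,989.
Year 6: DB = ⌊$8,989 × 125%/7⌋ = $1,605; SL = ⌊$6,089/2⌋ = $3,044 → take SL $3,044. Book value $5,945.
Accumulated through year 6 = $27,199 − $5,945 = $21,254.

$21,254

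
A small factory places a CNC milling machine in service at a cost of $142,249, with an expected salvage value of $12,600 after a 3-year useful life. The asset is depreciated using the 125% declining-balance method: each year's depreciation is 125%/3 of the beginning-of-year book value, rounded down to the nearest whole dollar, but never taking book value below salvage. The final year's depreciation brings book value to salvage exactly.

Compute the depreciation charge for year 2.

Depreciable base = $142,249 − $12,600 = $129,649.
Year 1: ⌊$142,249 × 125%/3⌋ = $59,270. Book value $82,979.
Year 2: ⌊$82,979 × 125%/3⌋ = $34,574. Book value $48,405.

$34,574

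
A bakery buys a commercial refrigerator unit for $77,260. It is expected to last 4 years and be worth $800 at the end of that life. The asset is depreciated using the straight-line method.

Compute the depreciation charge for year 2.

$19,115

Depreciable base = $77,260 − $800 = $76,460.
Annual expense = $76,460 / 4 = $19,115.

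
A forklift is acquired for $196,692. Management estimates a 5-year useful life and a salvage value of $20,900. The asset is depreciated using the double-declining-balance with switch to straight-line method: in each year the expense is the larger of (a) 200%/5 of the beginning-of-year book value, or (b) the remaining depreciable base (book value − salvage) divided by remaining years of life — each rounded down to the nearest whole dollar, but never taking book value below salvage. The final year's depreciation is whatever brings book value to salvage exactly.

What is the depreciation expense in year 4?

$16,994

Depreciable base = $196,692 − $20,900 = $175,792.
Year 1: DB = ⌊$196,692 × 200%/5⌋ = $78,676; SL = ⌊$175,792/5⌋ = $35,158 → take DB $78,676. Book value $118,016.
Year 2: DB = ⌊$118,016 × 200%/5⌋ = $47,206; SL = ⌊$97,116/4⌋ = $24,279 → take DB $47,206. Book value $70,810.
Year 3: DB = ⌊$70,810 × 200%/5⌋ = $28,324; SL = ⌊$49,910/3⌋ = $16,636 → take DB $28,324. Book value $42,486.
Year 4: DB = ⌊$42,486 × 200%/5⌋ = $16,994; SL = ⌊$21,586/2⌋ = $10,793 → take DB $16,994. Book value $25,492.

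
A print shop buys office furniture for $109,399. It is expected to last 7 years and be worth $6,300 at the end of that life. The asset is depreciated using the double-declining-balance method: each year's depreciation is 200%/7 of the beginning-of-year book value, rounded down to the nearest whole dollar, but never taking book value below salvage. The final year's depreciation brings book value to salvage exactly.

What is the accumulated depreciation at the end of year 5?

Depreciable base = $109,399 − $6,300 = $103,099.
Year 1: ⌊$109,399 × 200%/7⌋ = $31,256. Book value $78,143.
Year 2: ⌊$78,143 × 200%/7⌋ = $22,326. Book value $55,817.
Year 3: ⌊$55,817 × 200%/7⌋ = $15,947. Book value $39,870.
Year 4: ⌊$39,870 × 200%/7⌋ = $11,391. Book value $28,479.
Year 5: ⌊$28,479 × 200%/7⌋ = $8,136. Book value $20,343.
Accumulated through year 5 = $109,399 − $20,343 = $89,056.

$89,056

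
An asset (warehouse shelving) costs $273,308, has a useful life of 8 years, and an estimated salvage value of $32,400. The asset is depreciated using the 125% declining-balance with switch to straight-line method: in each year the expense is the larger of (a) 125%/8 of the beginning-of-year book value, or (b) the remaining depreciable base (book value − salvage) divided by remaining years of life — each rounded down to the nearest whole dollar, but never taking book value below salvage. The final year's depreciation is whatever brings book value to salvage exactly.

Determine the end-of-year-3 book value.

$164,171

Depreciable base = $273,308 − $32,400 = $240,908.
Year 1: DB = ⌊$273,308 × 125%/8⌋ = $42,704; SL = ⌊$240,908/8⌋ = $30,113 → take DB $42,704. Book value $230,604.
Year 2: DB = ⌊$230,604 × 125%/8⌋ = $36,031; SL = ⌊$198,204/7⌋ = $28,314 → take DB $36,031. Book value $194,573.
Year 3: DB = ⌊$194,573 × 125%/8⌋ = $30,402; SL = ⌊$162,173/6⌋ = $27,028 → take DB $30,402. Book value $164,171.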